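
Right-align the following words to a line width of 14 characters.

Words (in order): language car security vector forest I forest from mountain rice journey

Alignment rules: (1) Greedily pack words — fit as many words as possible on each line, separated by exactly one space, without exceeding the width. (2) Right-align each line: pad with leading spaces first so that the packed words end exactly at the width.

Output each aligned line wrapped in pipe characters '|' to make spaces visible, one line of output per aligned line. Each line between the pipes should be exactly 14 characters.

Line 1: ['language', 'car'] (min_width=12, slack=2)
Line 2: ['security'] (min_width=8, slack=6)
Line 3: ['vector', 'forest'] (min_width=13, slack=1)
Line 4: ['I', 'forest', 'from'] (min_width=13, slack=1)
Line 5: ['mountain', 'rice'] (min_width=13, slack=1)
Line 6: ['journey'] (min_width=7, slack=7)

Answer: |  language car|
|      security|
| vector forest|
| I forest from|
| mountain rice|
|       journey|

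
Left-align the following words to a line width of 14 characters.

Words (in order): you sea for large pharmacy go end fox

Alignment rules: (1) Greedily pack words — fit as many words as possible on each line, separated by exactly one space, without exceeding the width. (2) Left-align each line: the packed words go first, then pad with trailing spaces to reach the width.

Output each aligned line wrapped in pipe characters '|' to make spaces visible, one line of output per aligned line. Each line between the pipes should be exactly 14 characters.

Answer: |you sea for   |
|large pharmacy|
|go end fox    |

Derivation:
Line 1: ['you', 'sea', 'for'] (min_width=11, slack=3)
Line 2: ['large', 'pharmacy'] (min_width=14, slack=0)
Line 3: ['go', 'end', 'fox'] (min_width=10, slack=4)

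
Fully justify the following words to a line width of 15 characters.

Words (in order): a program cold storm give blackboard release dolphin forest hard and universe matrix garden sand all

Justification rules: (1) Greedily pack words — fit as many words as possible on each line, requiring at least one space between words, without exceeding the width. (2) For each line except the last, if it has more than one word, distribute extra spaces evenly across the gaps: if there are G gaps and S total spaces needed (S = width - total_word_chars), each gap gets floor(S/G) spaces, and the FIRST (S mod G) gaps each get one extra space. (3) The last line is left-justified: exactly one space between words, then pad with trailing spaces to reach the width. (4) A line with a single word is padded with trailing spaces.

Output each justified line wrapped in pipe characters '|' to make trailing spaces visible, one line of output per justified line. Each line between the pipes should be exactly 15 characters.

Answer: |a  program cold|
|storm      give|
|blackboard     |
|release dolphin|
|forest hard and|
|universe matrix|
|garden sand all|

Derivation:
Line 1: ['a', 'program', 'cold'] (min_width=14, slack=1)
Line 2: ['storm', 'give'] (min_width=10, slack=5)
Line 3: ['blackboard'] (min_width=10, slack=5)
Line 4: ['release', 'dolphin'] (min_width=15, slack=0)
Line 5: ['forest', 'hard', 'and'] (min_width=15, slack=0)
Line 6: ['universe', 'matrix'] (min_width=15, slack=0)
Line 7: ['garden', 'sand', 'all'] (min_width=15, slack=0)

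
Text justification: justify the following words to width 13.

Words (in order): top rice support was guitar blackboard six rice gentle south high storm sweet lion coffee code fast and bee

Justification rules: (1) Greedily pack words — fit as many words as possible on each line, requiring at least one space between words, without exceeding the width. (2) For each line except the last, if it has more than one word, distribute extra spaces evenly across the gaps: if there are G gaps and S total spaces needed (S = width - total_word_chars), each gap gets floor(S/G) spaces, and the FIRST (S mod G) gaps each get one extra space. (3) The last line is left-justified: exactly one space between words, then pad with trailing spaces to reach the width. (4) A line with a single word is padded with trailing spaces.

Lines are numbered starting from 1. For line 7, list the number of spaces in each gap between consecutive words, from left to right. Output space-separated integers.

Answer: 4

Derivation:
Line 1: ['top', 'rice'] (min_width=8, slack=5)
Line 2: ['support', 'was'] (min_width=11, slack=2)
Line 3: ['guitar'] (min_width=6, slack=7)
Line 4: ['blackboard'] (min_width=10, slack=3)
Line 5: ['six', 'rice'] (min_width=8, slack=5)
Line 6: ['gentle', 'south'] (min_width=12, slack=1)
Line 7: ['high', 'storm'] (min_width=10, slack=3)
Line 8: ['sweet', 'lion'] (min_width=10, slack=3)
Line 9: ['coffee', 'code'] (min_width=11, slack=2)
Line 10: ['fast', 'and', 'bee'] (min_width=12, slack=1)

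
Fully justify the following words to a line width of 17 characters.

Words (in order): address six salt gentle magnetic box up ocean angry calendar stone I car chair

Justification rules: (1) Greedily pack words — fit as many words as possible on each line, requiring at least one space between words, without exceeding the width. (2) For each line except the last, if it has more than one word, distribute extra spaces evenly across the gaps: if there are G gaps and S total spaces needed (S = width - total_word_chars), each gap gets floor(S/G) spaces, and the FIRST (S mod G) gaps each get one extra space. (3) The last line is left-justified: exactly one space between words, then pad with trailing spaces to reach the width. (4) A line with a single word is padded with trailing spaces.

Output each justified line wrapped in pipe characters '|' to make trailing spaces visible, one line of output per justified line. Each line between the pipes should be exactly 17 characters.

Line 1: ['address', 'six', 'salt'] (min_width=16, slack=1)
Line 2: ['gentle', 'magnetic'] (min_width=15, slack=2)
Line 3: ['box', 'up', 'ocean'] (min_width=12, slack=5)
Line 4: ['angry', 'calendar'] (min_width=14, slack=3)
Line 5: ['stone', 'I', 'car', 'chair'] (min_width=17, slack=0)

Answer: |address  six salt|
|gentle   magnetic|
|box    up   ocean|
|angry    calendar|
|stone I car chair|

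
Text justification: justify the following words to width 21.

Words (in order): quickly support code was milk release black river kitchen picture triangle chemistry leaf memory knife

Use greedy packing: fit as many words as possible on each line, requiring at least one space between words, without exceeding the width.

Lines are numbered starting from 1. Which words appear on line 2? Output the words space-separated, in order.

Answer: was milk release

Derivation:
Line 1: ['quickly', 'support', 'code'] (min_width=20, slack=1)
Line 2: ['was', 'milk', 'release'] (min_width=16, slack=5)
Line 3: ['black', 'river', 'kitchen'] (min_width=19, slack=2)
Line 4: ['picture', 'triangle'] (min_width=16, slack=5)
Line 5: ['chemistry', 'leaf', 'memory'] (min_width=21, slack=0)
Line 6: ['knife'] (min_width=5, slack=16)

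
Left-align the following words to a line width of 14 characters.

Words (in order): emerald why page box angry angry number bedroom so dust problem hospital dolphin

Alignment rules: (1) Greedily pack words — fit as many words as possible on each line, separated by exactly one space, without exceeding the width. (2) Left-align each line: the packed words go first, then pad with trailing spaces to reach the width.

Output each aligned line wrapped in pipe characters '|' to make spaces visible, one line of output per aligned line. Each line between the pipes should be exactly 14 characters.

Line 1: ['emerald', 'why'] (min_width=11, slack=3)
Line 2: ['page', 'box', 'angry'] (min_width=14, slack=0)
Line 3: ['angry', 'number'] (min_width=12, slack=2)
Line 4: ['bedroom', 'so'] (min_width=10, slack=4)
Line 5: ['dust', 'problem'] (min_width=12, slack=2)
Line 6: ['hospital'] (min_width=8, slack=6)
Line 7: ['dolphin'] (min_width=7, slack=7)

Answer: |emerald why   |
|page box angry|
|angry number  |
|bedroom so    |
|dust problem  |
|hospital      |
|dolphin       |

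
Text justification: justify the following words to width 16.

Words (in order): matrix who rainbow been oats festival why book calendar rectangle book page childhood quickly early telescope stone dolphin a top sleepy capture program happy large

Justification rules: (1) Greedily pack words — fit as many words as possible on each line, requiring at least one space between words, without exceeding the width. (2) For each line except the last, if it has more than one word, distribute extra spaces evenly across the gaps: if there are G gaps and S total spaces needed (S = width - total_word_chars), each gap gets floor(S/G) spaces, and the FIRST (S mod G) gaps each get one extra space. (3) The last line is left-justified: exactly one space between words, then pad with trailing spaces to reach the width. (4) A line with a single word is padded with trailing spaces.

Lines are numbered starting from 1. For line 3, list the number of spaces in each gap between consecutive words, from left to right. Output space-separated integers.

Line 1: ['matrix', 'who'] (min_width=10, slack=6)
Line 2: ['rainbow', 'been'] (min_width=12, slack=4)
Line 3: ['oats', 'festival'] (min_width=13, slack=3)
Line 4: ['why', 'book'] (min_width=8, slack=8)
Line 5: ['calendar'] (min_width=8, slack=8)
Line 6: ['rectangle', 'book'] (min_width=14, slack=2)
Line 7: ['page', 'childhood'] (min_width=14, slack=2)
Line 8: ['quickly', 'early'] (min_width=13, slack=3)
Line 9: ['telescope', 'stone'] (min_width=15, slack=1)
Line 10: ['dolphin', 'a', 'top'] (min_width=13, slack=3)
Line 11: ['sleepy', 'capture'] (min_width=14, slack=2)
Line 12: ['program', 'happy'] (min_width=13, slack=3)
Line 13: ['large'] (min_width=5, slack=11)

Answer: 4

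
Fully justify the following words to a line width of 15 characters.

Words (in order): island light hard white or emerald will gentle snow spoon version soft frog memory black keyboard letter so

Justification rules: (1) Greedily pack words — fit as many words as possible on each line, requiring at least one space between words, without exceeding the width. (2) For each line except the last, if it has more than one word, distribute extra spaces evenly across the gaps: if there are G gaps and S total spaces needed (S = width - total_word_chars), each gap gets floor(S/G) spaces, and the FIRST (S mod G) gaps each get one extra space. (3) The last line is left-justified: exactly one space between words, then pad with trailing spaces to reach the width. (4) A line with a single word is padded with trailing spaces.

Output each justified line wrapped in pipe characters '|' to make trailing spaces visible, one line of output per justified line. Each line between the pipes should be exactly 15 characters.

Line 1: ['island', 'light'] (min_width=12, slack=3)
Line 2: ['hard', 'white', 'or'] (min_width=13, slack=2)
Line 3: ['emerald', 'will'] (min_width=12, slack=3)
Line 4: ['gentle', 'snow'] (min_width=11, slack=4)
Line 5: ['spoon', 'version'] (min_width=13, slack=2)
Line 6: ['soft', 'frog'] (min_width=9, slack=6)
Line 7: ['memory', 'black'] (min_width=12, slack=3)
Line 8: ['keyboard', 'letter'] (min_width=15, slack=0)
Line 9: ['so'] (min_width=2, slack=13)

Answer: |island    light|
|hard  white  or|
|emerald    will|
|gentle     snow|
|spoon   version|
|soft       frog|
|memory    black|
|keyboard letter|
|so             |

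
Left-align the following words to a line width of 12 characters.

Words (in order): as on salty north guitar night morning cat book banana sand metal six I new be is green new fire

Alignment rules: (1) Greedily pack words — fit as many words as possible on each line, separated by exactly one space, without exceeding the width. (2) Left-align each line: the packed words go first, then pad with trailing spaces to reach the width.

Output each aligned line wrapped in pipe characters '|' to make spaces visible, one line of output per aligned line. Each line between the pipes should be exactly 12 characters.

Answer: |as on salty |
|north guitar|
|night       |
|morning cat |
|book banana |
|sand metal  |
|six I new be|
|is green new|
|fire        |

Derivation:
Line 1: ['as', 'on', 'salty'] (min_width=11, slack=1)
Line 2: ['north', 'guitar'] (min_width=12, slack=0)
Line 3: ['night'] (min_width=5, slack=7)
Line 4: ['morning', 'cat'] (min_width=11, slack=1)
Line 5: ['book', 'banana'] (min_width=11, slack=1)
Line 6: ['sand', 'metal'] (min_width=10, slack=2)
Line 7: ['six', 'I', 'new', 'be'] (min_width=12, slack=0)
Line 8: ['is', 'green', 'new'] (min_width=12, slack=0)
Line 9: ['fire'] (min_width=4, slack=8)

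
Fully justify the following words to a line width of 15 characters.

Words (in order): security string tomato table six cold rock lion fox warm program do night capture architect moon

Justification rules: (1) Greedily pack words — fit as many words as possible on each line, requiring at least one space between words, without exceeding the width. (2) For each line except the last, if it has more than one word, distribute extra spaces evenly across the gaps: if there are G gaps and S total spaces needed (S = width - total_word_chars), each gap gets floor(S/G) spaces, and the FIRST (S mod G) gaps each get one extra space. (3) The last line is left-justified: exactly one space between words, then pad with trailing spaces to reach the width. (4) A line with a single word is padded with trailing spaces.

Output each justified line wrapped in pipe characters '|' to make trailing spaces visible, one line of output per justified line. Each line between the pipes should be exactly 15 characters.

Answer: |security string|
|tomato    table|
|six  cold  rock|
|lion  fox  warm|
|program      do|
|night   capture|
|architect moon |

Derivation:
Line 1: ['security', 'string'] (min_width=15, slack=0)
Line 2: ['tomato', 'table'] (min_width=12, slack=3)
Line 3: ['six', 'cold', 'rock'] (min_width=13, slack=2)
Line 4: ['lion', 'fox', 'warm'] (min_width=13, slack=2)
Line 5: ['program', 'do'] (min_width=10, slack=5)
Line 6: ['night', 'capture'] (min_width=13, slack=2)
Line 7: ['architect', 'moon'] (min_width=14, slack=1)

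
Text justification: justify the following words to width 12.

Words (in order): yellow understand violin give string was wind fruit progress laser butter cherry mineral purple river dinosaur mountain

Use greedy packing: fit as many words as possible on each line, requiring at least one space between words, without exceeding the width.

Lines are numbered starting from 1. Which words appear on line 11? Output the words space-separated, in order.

Line 1: ['yellow'] (min_width=6, slack=6)
Line 2: ['understand'] (min_width=10, slack=2)
Line 3: ['violin', 'give'] (min_width=11, slack=1)
Line 4: ['string', 'was'] (min_width=10, slack=2)
Line 5: ['wind', 'fruit'] (min_width=10, slack=2)
Line 6: ['progress'] (min_width=8, slack=4)
Line 7: ['laser', 'butter'] (min_width=12, slack=0)
Line 8: ['cherry'] (min_width=6, slack=6)
Line 9: ['mineral'] (min_width=7, slack=5)
Line 10: ['purple', 'river'] (min_width=12, slack=0)
Line 11: ['dinosaur'] (min_width=8, slack=4)
Line 12: ['mountain'] (min_width=8, slack=4)

Answer: dinosaur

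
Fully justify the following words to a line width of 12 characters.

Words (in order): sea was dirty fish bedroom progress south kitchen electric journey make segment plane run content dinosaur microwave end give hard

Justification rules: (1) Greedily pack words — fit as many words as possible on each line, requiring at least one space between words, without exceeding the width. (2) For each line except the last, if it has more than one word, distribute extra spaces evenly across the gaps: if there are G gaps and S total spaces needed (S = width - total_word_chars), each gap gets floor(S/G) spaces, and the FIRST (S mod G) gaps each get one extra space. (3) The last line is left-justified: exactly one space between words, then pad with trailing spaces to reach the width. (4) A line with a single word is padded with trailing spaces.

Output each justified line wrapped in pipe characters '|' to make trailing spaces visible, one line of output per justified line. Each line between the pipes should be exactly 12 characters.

Line 1: ['sea', 'was'] (min_width=7, slack=5)
Line 2: ['dirty', 'fish'] (min_width=10, slack=2)
Line 3: ['bedroom'] (min_width=7, slack=5)
Line 4: ['progress'] (min_width=8, slack=4)
Line 5: ['south'] (min_width=5, slack=7)
Line 6: ['kitchen'] (min_width=7, slack=5)
Line 7: ['electric'] (min_width=8, slack=4)
Line 8: ['journey', 'make'] (min_width=12, slack=0)
Line 9: ['segment'] (min_width=7, slack=5)
Line 10: ['plane', 'run'] (min_width=9, slack=3)
Line 11: ['content'] (min_width=7, slack=5)
Line 12: ['dinosaur'] (min_width=8, slack=4)
Line 13: ['microwave'] (min_width=9, slack=3)
Line 14: ['end', 'give'] (min_width=8, slack=4)
Line 15: ['hard'] (min_width=4, slack=8)

Answer: |sea      was|
|dirty   fish|
|bedroom     |
|progress    |
|south       |
|kitchen     |
|electric    |
|journey make|
|segment     |
|plane    run|
|content     |
|dinosaur    |
|microwave   |
|end     give|
|hard        |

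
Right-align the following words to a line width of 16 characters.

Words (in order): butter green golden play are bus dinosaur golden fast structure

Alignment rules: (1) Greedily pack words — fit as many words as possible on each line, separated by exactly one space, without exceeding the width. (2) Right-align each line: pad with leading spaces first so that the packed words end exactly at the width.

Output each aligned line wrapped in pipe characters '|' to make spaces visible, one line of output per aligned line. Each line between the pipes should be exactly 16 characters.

Line 1: ['butter', 'green'] (min_width=12, slack=4)
Line 2: ['golden', 'play', 'are'] (min_width=15, slack=1)
Line 3: ['bus', 'dinosaur'] (min_width=12, slack=4)
Line 4: ['golden', 'fast'] (min_width=11, slack=5)
Line 5: ['structure'] (min_width=9, slack=7)

Answer: |    butter green|
| golden play are|
|    bus dinosaur|
|     golden fast|
|       structure|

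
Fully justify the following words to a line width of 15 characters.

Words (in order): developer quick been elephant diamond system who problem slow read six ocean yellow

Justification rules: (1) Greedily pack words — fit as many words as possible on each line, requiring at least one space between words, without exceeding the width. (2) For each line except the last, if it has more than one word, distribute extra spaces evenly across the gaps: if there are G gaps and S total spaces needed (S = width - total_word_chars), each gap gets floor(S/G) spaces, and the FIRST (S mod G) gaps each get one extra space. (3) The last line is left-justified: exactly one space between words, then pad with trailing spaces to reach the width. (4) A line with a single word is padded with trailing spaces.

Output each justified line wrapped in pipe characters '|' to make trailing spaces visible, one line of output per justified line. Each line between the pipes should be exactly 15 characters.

Line 1: ['developer', 'quick'] (min_width=15, slack=0)
Line 2: ['been', 'elephant'] (min_width=13, slack=2)
Line 3: ['diamond', 'system'] (min_width=14, slack=1)
Line 4: ['who', 'problem'] (min_width=11, slack=4)
Line 5: ['slow', 'read', 'six'] (min_width=13, slack=2)
Line 6: ['ocean', 'yellow'] (min_width=12, slack=3)

Answer: |developer quick|
|been   elephant|
|diamond  system|
|who     problem|
|slow  read  six|
|ocean yellow   |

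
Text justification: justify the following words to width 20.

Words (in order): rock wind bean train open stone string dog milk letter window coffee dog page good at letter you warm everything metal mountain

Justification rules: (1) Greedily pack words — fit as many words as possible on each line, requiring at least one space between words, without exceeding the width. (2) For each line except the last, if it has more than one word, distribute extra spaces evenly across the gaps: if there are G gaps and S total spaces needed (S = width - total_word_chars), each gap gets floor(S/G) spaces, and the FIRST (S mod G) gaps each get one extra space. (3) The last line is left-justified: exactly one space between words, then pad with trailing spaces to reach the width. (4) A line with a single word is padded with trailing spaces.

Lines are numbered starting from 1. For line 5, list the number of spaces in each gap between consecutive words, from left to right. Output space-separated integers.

Answer: 2 1 1

Derivation:
Line 1: ['rock', 'wind', 'bean', 'train'] (min_width=20, slack=0)
Line 2: ['open', 'stone', 'string'] (min_width=17, slack=3)
Line 3: ['dog', 'milk', 'letter'] (min_width=15, slack=5)
Line 4: ['window', 'coffee', 'dog'] (min_width=17, slack=3)
Line 5: ['page', 'good', 'at', 'letter'] (min_width=19, slack=1)
Line 6: ['you', 'warm', 'everything'] (min_width=19, slack=1)
Line 7: ['metal', 'mountain'] (min_width=14, slack=6)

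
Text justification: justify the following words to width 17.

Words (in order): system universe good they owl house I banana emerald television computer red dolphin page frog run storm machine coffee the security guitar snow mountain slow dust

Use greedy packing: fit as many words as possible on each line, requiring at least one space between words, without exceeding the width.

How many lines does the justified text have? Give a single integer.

Line 1: ['system', 'universe'] (min_width=15, slack=2)
Line 2: ['good', 'they', 'owl'] (min_width=13, slack=4)
Line 3: ['house', 'I', 'banana'] (min_width=14, slack=3)
Line 4: ['emerald'] (min_width=7, slack=10)
Line 5: ['television'] (min_width=10, slack=7)
Line 6: ['computer', 'red'] (min_width=12, slack=5)
Line 7: ['dolphin', 'page', 'frog'] (min_width=17, slack=0)
Line 8: ['run', 'storm', 'machine'] (min_width=17, slack=0)
Line 9: ['coffee', 'the'] (min_width=10, slack=7)
Line 10: ['security', 'guitar'] (min_width=15, slack=2)
Line 11: ['snow', 'mountain'] (min_width=13, slack=4)
Line 12: ['slow', 'dust'] (min_width=9, slack=8)
Total lines: 12

Answer: 12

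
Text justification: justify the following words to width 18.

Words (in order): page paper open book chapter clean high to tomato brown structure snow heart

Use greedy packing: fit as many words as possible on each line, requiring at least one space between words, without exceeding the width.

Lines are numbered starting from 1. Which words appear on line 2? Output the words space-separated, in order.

Line 1: ['page', 'paper', 'open'] (min_width=15, slack=3)
Line 2: ['book', 'chapter', 'clean'] (min_width=18, slack=0)
Line 3: ['high', 'to', 'tomato'] (min_width=14, slack=4)
Line 4: ['brown', 'structure'] (min_width=15, slack=3)
Line 5: ['snow', 'heart'] (min_width=10, slack=8)

Answer: book chapter clean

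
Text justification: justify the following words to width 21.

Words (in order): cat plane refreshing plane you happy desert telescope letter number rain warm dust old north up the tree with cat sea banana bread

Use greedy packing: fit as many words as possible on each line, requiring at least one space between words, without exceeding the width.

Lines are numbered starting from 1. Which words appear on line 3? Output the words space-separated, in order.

Line 1: ['cat', 'plane', 'refreshing'] (min_width=20, slack=1)
Line 2: ['plane', 'you', 'happy'] (min_width=15, slack=6)
Line 3: ['desert', 'telescope'] (min_width=16, slack=5)
Line 4: ['letter', 'number', 'rain'] (min_width=18, slack=3)
Line 5: ['warm', 'dust', 'old', 'north'] (min_width=19, slack=2)
Line 6: ['up', 'the', 'tree', 'with', 'cat'] (min_width=20, slack=1)
Line 7: ['sea', 'banana', 'bread'] (min_width=16, slack=5)

Answer: desert telescope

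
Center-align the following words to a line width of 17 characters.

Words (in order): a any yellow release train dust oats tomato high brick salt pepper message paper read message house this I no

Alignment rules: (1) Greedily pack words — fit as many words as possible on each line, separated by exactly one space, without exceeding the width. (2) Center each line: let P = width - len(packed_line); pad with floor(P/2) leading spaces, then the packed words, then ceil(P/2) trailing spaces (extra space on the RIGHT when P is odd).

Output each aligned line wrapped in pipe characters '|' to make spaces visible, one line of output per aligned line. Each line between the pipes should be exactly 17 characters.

Line 1: ['a', 'any', 'yellow'] (min_width=12, slack=5)
Line 2: ['release', 'train'] (min_width=13, slack=4)
Line 3: ['dust', 'oats', 'tomato'] (min_width=16, slack=1)
Line 4: ['high', 'brick', 'salt'] (min_width=15, slack=2)
Line 5: ['pepper', 'message'] (min_width=14, slack=3)
Line 6: ['paper', 'read'] (min_width=10, slack=7)
Line 7: ['message', 'house'] (min_width=13, slack=4)
Line 8: ['this', 'I', 'no'] (min_width=9, slack=8)

Answer: |  a any yellow   |
|  release train  |
|dust oats tomato |
| high brick salt |
| pepper message  |
|   paper read    |
|  message house  |
|    this I no    |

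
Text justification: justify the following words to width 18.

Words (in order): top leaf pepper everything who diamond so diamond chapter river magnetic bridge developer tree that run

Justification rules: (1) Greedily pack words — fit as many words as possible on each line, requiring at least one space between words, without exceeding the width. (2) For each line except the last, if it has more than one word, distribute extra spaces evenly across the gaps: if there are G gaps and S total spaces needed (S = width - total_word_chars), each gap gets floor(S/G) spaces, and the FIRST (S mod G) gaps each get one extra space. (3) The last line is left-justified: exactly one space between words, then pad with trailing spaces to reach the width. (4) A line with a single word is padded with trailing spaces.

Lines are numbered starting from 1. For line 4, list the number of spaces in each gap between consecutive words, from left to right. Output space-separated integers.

Line 1: ['top', 'leaf', 'pepper'] (min_width=15, slack=3)
Line 2: ['everything', 'who'] (min_width=14, slack=4)
Line 3: ['diamond', 'so', 'diamond'] (min_width=18, slack=0)
Line 4: ['chapter', 'river'] (min_width=13, slack=5)
Line 5: ['magnetic', 'bridge'] (min_width=15, slack=3)
Line 6: ['developer', 'tree'] (min_width=14, slack=4)
Line 7: ['that', 'run'] (min_width=8, slack=10)

Answer: 6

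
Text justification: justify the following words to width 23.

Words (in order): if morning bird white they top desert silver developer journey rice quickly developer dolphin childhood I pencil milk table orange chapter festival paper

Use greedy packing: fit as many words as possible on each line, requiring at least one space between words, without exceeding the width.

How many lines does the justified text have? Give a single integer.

Answer: 8

Derivation:
Line 1: ['if', 'morning', 'bird', 'white'] (min_width=21, slack=2)
Line 2: ['they', 'top', 'desert', 'silver'] (min_width=22, slack=1)
Line 3: ['developer', 'journey', 'rice'] (min_width=22, slack=1)
Line 4: ['quickly', 'developer'] (min_width=17, slack=6)
Line 5: ['dolphin', 'childhood', 'I'] (min_width=19, slack=4)
Line 6: ['pencil', 'milk', 'table'] (min_width=17, slack=6)
Line 7: ['orange', 'chapter', 'festival'] (min_width=23, slack=0)
Line 8: ['paper'] (min_width=5, slack=18)
Total lines: 8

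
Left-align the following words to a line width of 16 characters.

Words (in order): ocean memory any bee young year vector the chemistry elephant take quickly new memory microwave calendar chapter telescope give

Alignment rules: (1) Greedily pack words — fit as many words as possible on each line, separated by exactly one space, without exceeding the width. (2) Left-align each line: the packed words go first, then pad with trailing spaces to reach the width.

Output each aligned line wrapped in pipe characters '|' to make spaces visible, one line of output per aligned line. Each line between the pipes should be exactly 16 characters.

Answer: |ocean memory any|
|bee young year  |
|vector the      |
|chemistry       |
|elephant take   |
|quickly new     |
|memory microwave|
|calendar chapter|
|telescope give  |

Derivation:
Line 1: ['ocean', 'memory', 'any'] (min_width=16, slack=0)
Line 2: ['bee', 'young', 'year'] (min_width=14, slack=2)
Line 3: ['vector', 'the'] (min_width=10, slack=6)
Line 4: ['chemistry'] (min_width=9, slack=7)
Line 5: ['elephant', 'take'] (min_width=13, slack=3)
Line 6: ['quickly', 'new'] (min_width=11, slack=5)
Line 7: ['memory', 'microwave'] (min_width=16, slack=0)
Line 8: ['calendar', 'chapter'] (min_width=16, slack=0)
Line 9: ['telescope', 'give'] (min_width=14, slack=2)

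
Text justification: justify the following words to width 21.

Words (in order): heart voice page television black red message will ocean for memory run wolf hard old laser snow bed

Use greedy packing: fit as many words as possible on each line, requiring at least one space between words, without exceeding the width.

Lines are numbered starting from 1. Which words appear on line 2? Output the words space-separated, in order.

Answer: television black red

Derivation:
Line 1: ['heart', 'voice', 'page'] (min_width=16, slack=5)
Line 2: ['television', 'black', 'red'] (min_width=20, slack=1)
Line 3: ['message', 'will', 'ocean'] (min_width=18, slack=3)
Line 4: ['for', 'memory', 'run', 'wolf'] (min_width=19, slack=2)
Line 5: ['hard', 'old', 'laser', 'snow'] (min_width=19, slack=2)
Line 6: ['bed'] (min_width=3, slack=18)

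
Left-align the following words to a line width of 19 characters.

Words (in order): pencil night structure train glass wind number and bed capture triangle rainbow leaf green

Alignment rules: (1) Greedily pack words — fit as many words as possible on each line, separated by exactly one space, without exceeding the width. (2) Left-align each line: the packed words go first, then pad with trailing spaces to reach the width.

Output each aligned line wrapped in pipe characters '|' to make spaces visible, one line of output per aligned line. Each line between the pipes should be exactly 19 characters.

Answer: |pencil night       |
|structure train    |
|glass wind number  |
|and bed capture    |
|triangle rainbow   |
|leaf green         |

Derivation:
Line 1: ['pencil', 'night'] (min_width=12, slack=7)
Line 2: ['structure', 'train'] (min_width=15, slack=4)
Line 3: ['glass', 'wind', 'number'] (min_width=17, slack=2)
Line 4: ['and', 'bed', 'capture'] (min_width=15, slack=4)
Line 5: ['triangle', 'rainbow'] (min_width=16, slack=3)
Line 6: ['leaf', 'green'] (min_width=10, slack=9)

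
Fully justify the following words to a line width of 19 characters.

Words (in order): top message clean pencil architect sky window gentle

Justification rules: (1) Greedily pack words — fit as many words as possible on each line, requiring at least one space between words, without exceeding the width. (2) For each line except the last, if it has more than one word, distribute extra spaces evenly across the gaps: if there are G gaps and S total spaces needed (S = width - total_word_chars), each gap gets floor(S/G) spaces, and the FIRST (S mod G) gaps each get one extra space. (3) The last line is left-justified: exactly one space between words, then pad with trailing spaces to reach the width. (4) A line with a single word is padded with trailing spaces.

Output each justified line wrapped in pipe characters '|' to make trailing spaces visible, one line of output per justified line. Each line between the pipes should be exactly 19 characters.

Line 1: ['top', 'message', 'clean'] (min_width=17, slack=2)
Line 2: ['pencil', 'architect'] (min_width=16, slack=3)
Line 3: ['sky', 'window', 'gentle'] (min_width=17, slack=2)

Answer: |top  message  clean|
|pencil    architect|
|sky window gentle  |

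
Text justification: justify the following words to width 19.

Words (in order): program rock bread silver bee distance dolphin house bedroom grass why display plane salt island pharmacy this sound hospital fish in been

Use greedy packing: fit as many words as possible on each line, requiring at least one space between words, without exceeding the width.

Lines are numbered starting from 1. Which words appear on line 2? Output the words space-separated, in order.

Line 1: ['program', 'rock', 'bread'] (min_width=18, slack=1)
Line 2: ['silver', 'bee', 'distance'] (min_width=19, slack=0)
Line 3: ['dolphin', 'house'] (min_width=13, slack=6)
Line 4: ['bedroom', 'grass', 'why'] (min_width=17, slack=2)
Line 5: ['display', 'plane', 'salt'] (min_width=18, slack=1)
Line 6: ['island', 'pharmacy'] (min_width=15, slack=4)
Line 7: ['this', 'sound', 'hospital'] (min_width=19, slack=0)
Line 8: ['fish', 'in', 'been'] (min_width=12, slack=7)

Answer: silver bee distance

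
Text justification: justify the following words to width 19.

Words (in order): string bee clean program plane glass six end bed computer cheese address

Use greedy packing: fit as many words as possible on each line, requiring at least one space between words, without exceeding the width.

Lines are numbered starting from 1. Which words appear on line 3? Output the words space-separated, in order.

Line 1: ['string', 'bee', 'clean'] (min_width=16, slack=3)
Line 2: ['program', 'plane', 'glass'] (min_width=19, slack=0)
Line 3: ['six', 'end', 'bed'] (min_width=11, slack=8)
Line 4: ['computer', 'cheese'] (min_width=15, slack=4)
Line 5: ['address'] (min_width=7, slack=12)

Answer: six end bed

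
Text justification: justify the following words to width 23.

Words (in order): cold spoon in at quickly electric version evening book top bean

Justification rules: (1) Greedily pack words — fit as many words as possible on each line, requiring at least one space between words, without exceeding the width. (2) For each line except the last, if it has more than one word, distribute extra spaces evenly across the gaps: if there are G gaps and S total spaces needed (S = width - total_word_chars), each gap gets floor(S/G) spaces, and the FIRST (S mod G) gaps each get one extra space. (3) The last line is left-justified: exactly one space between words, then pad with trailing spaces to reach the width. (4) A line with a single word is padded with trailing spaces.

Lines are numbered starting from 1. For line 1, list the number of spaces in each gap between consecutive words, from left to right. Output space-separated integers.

Line 1: ['cold', 'spoon', 'in', 'at'] (min_width=16, slack=7)
Line 2: ['quickly', 'electric'] (min_width=16, slack=7)
Line 3: ['version', 'evening', 'book'] (min_width=20, slack=3)
Line 4: ['top', 'bean'] (min_width=8, slack=15)

Answer: 4 3 3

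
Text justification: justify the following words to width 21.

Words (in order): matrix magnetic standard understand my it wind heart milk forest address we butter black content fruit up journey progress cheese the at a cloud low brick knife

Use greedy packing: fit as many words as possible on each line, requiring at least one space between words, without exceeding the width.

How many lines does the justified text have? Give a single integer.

Answer: 9

Derivation:
Line 1: ['matrix', 'magnetic'] (min_width=15, slack=6)
Line 2: ['standard', 'understand'] (min_width=19, slack=2)
Line 3: ['my', 'it', 'wind', 'heart', 'milk'] (min_width=21, slack=0)
Line 4: ['forest', 'address', 'we'] (min_width=17, slack=4)
Line 5: ['butter', 'black', 'content'] (min_width=20, slack=1)
Line 6: ['fruit', 'up', 'journey'] (min_width=16, slack=5)
Line 7: ['progress', 'cheese', 'the'] (min_width=19, slack=2)
Line 8: ['at', 'a', 'cloud', 'low', 'brick'] (min_width=20, slack=1)
Line 9: ['knife'] (min_width=5, slack=16)
Total lines: 9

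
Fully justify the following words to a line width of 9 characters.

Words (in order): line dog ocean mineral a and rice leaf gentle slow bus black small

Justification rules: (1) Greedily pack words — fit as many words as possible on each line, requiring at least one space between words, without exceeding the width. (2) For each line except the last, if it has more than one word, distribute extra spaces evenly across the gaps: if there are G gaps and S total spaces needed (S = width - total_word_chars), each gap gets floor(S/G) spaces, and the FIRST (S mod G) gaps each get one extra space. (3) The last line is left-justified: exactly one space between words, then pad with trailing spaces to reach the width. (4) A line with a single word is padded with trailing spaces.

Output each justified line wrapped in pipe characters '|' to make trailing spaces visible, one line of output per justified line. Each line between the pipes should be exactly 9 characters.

Line 1: ['line', 'dog'] (min_width=8, slack=1)
Line 2: ['ocean'] (min_width=5, slack=4)
Line 3: ['mineral', 'a'] (min_width=9, slack=0)
Line 4: ['and', 'rice'] (min_width=8, slack=1)
Line 5: ['leaf'] (min_width=4, slack=5)
Line 6: ['gentle'] (min_width=6, slack=3)
Line 7: ['slow', 'bus'] (min_width=8, slack=1)
Line 8: ['black'] (min_width=5, slack=4)
Line 9: ['small'] (min_width=5, slack=4)

Answer: |line  dog|
|ocean    |
|mineral a|
|and  rice|
|leaf     |
|gentle   |
|slow  bus|
|black    |
|small    |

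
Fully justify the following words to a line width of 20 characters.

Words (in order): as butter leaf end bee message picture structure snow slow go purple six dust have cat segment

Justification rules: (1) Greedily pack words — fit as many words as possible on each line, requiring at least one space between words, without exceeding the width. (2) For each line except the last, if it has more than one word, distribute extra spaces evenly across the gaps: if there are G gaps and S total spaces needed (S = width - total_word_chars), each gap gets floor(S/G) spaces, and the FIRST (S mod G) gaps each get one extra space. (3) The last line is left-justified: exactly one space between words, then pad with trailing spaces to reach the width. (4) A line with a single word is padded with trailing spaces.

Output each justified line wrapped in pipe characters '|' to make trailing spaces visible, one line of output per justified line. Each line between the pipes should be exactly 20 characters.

Line 1: ['as', 'butter', 'leaf', 'end'] (min_width=18, slack=2)
Line 2: ['bee', 'message', 'picture'] (min_width=19, slack=1)
Line 3: ['structure', 'snow', 'slow'] (min_width=19, slack=1)
Line 4: ['go', 'purple', 'six', 'dust'] (min_width=18, slack=2)
Line 5: ['have', 'cat', 'segment'] (min_width=16, slack=4)

Answer: |as  butter  leaf end|
|bee  message picture|
|structure  snow slow|
|go  purple  six dust|
|have cat segment    |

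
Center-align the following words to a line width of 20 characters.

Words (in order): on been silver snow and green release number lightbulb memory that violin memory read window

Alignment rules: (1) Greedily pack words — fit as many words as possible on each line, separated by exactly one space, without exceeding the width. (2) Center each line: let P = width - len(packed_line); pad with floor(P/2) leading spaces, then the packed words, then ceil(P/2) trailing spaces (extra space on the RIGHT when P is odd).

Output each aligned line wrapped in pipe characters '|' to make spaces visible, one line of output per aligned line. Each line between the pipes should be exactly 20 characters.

Line 1: ['on', 'been', 'silver', 'snow'] (min_width=19, slack=1)
Line 2: ['and', 'green', 'release'] (min_width=17, slack=3)
Line 3: ['number', 'lightbulb'] (min_width=16, slack=4)
Line 4: ['memory', 'that', 'violin'] (min_width=18, slack=2)
Line 5: ['memory', 'read', 'window'] (min_width=18, slack=2)

Answer: |on been silver snow |
| and green release  |
|  number lightbulb  |
| memory that violin |
| memory read window |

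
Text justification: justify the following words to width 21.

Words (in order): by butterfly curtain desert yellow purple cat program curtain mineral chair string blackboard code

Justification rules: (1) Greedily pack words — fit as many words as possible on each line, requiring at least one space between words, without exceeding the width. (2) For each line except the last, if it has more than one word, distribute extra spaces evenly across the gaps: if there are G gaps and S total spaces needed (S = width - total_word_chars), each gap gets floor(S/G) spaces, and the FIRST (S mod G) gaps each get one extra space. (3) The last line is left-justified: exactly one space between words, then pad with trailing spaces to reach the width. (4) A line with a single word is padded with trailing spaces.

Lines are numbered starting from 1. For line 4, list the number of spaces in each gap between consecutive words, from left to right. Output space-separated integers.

Line 1: ['by', 'butterfly', 'curtain'] (min_width=20, slack=1)
Line 2: ['desert', 'yellow', 'purple'] (min_width=20, slack=1)
Line 3: ['cat', 'program', 'curtain'] (min_width=19, slack=2)
Line 4: ['mineral', 'chair', 'string'] (min_width=20, slack=1)
Line 5: ['blackboard', 'code'] (min_width=15, slack=6)

Answer: 2 1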